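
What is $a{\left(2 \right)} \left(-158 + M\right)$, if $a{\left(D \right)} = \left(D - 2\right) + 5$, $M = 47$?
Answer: $-555$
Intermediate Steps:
$a{\left(D \right)} = 3 + D$ ($a{\left(D \right)} = \left(-2 + D\right) + 5 = 3 + D$)
$a{\left(2 \right)} \left(-158 + M\right) = \left(3 + 2\right) \left(-158 + 47\right) = 5 \left(-111\right) = -555$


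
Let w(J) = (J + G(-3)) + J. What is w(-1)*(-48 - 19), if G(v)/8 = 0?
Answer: 134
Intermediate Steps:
G(v) = 0 (G(v) = 8*0 = 0)
w(J) = 2*J (w(J) = (J + 0) + J = J + J = 2*J)
w(-1)*(-48 - 19) = (2*(-1))*(-48 - 19) = -2*(-67) = 134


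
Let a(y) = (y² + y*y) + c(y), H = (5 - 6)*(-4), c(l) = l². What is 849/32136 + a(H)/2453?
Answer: 1208375/26276536 ≈ 0.045987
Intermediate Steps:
H = 4 (H = -1*(-4) = 4)
a(y) = 3*y² (a(y) = (y² + y*y) + y² = (y² + y²) + y² = 2*y² + y² = 3*y²)
849/32136 + a(H)/2453 = 849/32136 + (3*4²)/2453 = 849*(1/32136) + (3*16)*(1/2453) = 283/10712 + 48*(1/2453) = 283/10712 + 48/2453 = 1208375/26276536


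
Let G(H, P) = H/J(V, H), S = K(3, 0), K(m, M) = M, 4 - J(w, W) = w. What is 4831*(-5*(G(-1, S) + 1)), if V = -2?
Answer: -120775/6 ≈ -20129.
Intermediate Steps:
J(w, W) = 4 - w
S = 0
G(H, P) = H/6 (G(H, P) = H/(4 - 1*(-2)) = H/(4 + 2) = H/6)
4831*(-5*(G(-1, S) + 1)) = 4831*(-5*((1/6)*(-1) + 1)) = 4831*(-5*(-1/6 + 1)) = 4831*(-5*5/6) = 4831*(-25/6) = -120775/6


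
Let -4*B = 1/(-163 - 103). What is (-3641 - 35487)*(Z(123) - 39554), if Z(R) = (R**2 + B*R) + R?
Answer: 126467589655/133 ≈ 9.5088e+8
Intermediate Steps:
B = 1/1064 (B = -1/(4*(-163 - 103)) = -1/4/(-266) = -1/4*(-1/266) = 1/1064 ≈ 0.00093985)
Z(R) = R**2 + 1065*R/1064 (Z(R) = (R**2 + R/1064) + R = R**2 + 1065*R/1064)
(-3641 - 35487)*(Z(123) - 39554) = (-3641 - 35487)*((1/1064)*123*(1065 + 1064*123) - 39554) = -39128*((1/1064)*123*(1065 + 130872) - 39554) = -39128*((1/1064)*123*131937 - 39554) = -39128*(16228251/1064 - 39554) = -39128*(-25857205/1064) = 126467589655/133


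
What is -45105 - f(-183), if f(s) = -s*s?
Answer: -11616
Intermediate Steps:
f(s) = -s²
-45105 - f(-183) = -45105 - (-1)*(-183)² = -45105 - (-1)*33489 = -45105 - 1*(-33489) = -45105 + 33489 = -11616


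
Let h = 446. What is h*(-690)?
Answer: -307740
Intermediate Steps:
h*(-690) = 446*(-690) = -307740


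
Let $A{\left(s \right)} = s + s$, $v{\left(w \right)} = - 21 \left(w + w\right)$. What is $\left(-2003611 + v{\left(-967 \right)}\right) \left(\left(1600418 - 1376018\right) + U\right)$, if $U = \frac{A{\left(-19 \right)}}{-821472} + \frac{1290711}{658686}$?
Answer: $- \frac{19862606221804285239635}{45091008816} \approx -4.405 \cdot 10^{11}$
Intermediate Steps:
$v{\left(w \right)} = - 42 w$ ($v{\left(w \right)} = - 21 \cdot 2 w = - 42 w$)
$A{\left(s \right)} = 2 s$
$U = \frac{88358998055}{45091008816}$ ($U = \frac{2 \left(-19\right)}{-821472} + \frac{1290711}{658686} = \left(-38\right) \left(- \frac{1}{821472}\right) + 1290711 \cdot \frac{1}{658686} = \frac{19}{410736} + \frac{430237}{219562} = \frac{88358998055}{45091008816} \approx 1.9596$)
$\left(-2003611 + v{\left(-967 \right)}\right) \left(\left(1600418 - 1376018\right) + U\right) = \left(-2003611 - -40614\right) \left(\left(1600418 - 1376018\right) + \frac{88358998055}{45091008816}\right) = \left(-2003611 + 40614\right) \left(\left(1600418 - 1376018\right) + \frac{88358998055}{45091008816}\right) = - 1962997 \left(224400 + \frac{88358998055}{45091008816}\right) = \left(-1962997\right) \frac{10118510737308455}{45091008816} = - \frac{19862606221804285239635}{45091008816}$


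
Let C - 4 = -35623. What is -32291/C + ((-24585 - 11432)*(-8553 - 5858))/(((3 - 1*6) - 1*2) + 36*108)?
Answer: 18487846301906/138308577 ≈ 1.3367e+5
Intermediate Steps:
C = -35619 (C = 4 - 35623 = -35619)
-32291/C + ((-24585 - 11432)*(-8553 - 5858))/(((3 - 1*6) - 1*2) + 36*108) = -32291/(-35619) + ((-24585 - 11432)*(-8553 - 5858))/(((3 - 1*6) - 1*2) + 36*108) = -32291*(-1/35619) + (-36017*(-14411))/(((3 - 6) - 2) + 3888) = 32291/35619 + 519040987/((-3 - 2) + 3888) = 32291/35619 + 519040987/(-5 + 3888) = 32291/35619 + 519040987/3883 = 18487846301906/138308577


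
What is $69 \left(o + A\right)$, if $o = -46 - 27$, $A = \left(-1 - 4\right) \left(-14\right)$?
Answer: $-207$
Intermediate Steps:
$A = 70$ ($A = \left(-1 - 4\right) \left(-14\right) = \left(-5\right) \left(-14\right) = 70$)
$o = -73$
$69 \left(o + A\right) = 69 \left(-73 + 70\right) = 69 \left(-3\right) = -207$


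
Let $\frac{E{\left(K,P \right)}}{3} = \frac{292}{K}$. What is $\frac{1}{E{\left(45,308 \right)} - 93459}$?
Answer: $- \frac{15}{1401593} \approx -1.0702 \cdot 10^{-5}$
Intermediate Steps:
$E{\left(K,P \right)} = \frac{876}{K}$ ($E{\left(K,P \right)} = 3 \frac{292}{K} = \frac{876}{K}$)
$\frac{1}{E{\left(45,308 \right)} - 93459} = \frac{1}{\frac{876}{45} - 93459} = \frac{1}{876 \cdot \frac{1}{45} - 93459} = \frac{1}{\frac{292}{15} - 93459} = \frac{1}{- \frac{1401593}{15}} = - \frac{15}{1401593}$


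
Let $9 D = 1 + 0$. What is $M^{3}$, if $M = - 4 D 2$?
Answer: $- \frac{512}{729} \approx -0.70233$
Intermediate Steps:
$D = \frac{1}{9}$ ($D = \frac{1 + 0}{9} = \frac{1}{9} \cdot 1 = \frac{1}{9} \approx 0.11111$)
$M = - \frac{8}{9}$ ($M = \left(-4\right) \frac{1}{9} \cdot 2 = \left(- \frac{4}{9}\right) 2 = - \frac{8}{9} \approx -0.88889$)
$M^{3} = \left(- \frac{8}{9}\right)^{3} = - \frac{512}{729}$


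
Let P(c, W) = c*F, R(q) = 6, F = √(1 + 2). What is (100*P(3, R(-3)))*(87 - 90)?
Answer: -900*√3 ≈ -1558.8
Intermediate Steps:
F = √3 ≈ 1.7320
P(c, W) = c*√3
(100*P(3, R(-3)))*(87 - 90) = (100*(3*√3))*(87 - 90) = (300*√3)*(-3) = -900*√3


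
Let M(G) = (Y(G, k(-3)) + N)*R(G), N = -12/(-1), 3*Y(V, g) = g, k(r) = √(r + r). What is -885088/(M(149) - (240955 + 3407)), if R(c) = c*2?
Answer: 159837599376/43483467749 + 65939056*I*√6/43483467749 ≈ 3.6758 + 0.0037144*I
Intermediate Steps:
R(c) = 2*c
k(r) = √2*√r (k(r) = √(2*r) = √2*√r)
Y(V, g) = g/3
N = 12 (N = -12*(-1) = 12)
M(G) = 2*G*(12 + I*√6/3) (M(G) = ((√2*√(-3))/3 + 12)*(2*G) = ((√2*(I*√3))/3 + 12)*(2*G) = ((I*√6)/3 + 12)*(2*G) = (I*√6/3 + 12)*(2*G) = (12 + I*√6/3)*(2*G) = 2*G*(12 + I*√6/3))
-885088/(M(149) - (240955 + 3407)) = -885088/((⅔)*149*(36 + I*√6) - (240955 + 3407)) = -885088/((3576 + 298*I*√6/3) - 1*244362) = -885088/((3576 + 298*I*√6/3) - 244362) = -885088/(-240786 + 298*I*√6/3)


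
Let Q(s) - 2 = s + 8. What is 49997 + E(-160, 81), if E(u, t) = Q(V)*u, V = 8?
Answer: 47117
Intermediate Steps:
Q(s) = 10 + s (Q(s) = 2 + (s + 8) = 2 + (8 + s) = 10 + s)
E(u, t) = 18*u (E(u, t) = (10 + 8)*u = 18*u)
49997 + E(-160, 81) = 49997 + 18*(-160) = 49997 - 2880 = 47117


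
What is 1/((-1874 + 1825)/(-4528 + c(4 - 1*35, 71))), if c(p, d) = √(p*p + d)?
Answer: 4528/49 - 2*√258/49 ≈ 91.753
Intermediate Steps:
c(p, d) = √(d + p²) (c(p, d) = √(p² + d) = √(d + p²))
1/((-1874 + 1825)/(-4528 + c(4 - 1*35, 71))) = 1/((-1874 + 1825)/(-4528 + √(71 + (4 - 1*35)²))) = 1/(-49/(-4528 + √(71 + (4 - 35)²))) = 1/(-49/(-4528 + √(71 + (-31)²))) = 1/(-49/(-4528 + √(71 + 961))) = 1/(-49/(-4528 + √1032)) = 1/(-49/(-4528 + 2*√258)) = 4528/49 - 2*√258/49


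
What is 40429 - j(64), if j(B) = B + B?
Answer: 40301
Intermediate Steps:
j(B) = 2*B
40429 - j(64) = 40429 - 2*64 = 40429 - 1*128 = 40429 - 128 = 40301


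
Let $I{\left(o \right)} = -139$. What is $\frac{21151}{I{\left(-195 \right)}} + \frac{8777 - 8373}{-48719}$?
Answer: $- \frac{1030511725}{6771941} \approx -152.17$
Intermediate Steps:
$\frac{21151}{I{\left(-195 \right)}} + \frac{8777 - 8373}{-48719} = \frac{21151}{-139} + \frac{8777 - 8373}{-48719} = 21151 \left(- \frac{1}{139}\right) + \left(8777 - 8373\right) \left(- \frac{1}{48719}\right) = - \frac{21151}{139} + 404 \left(- \frac{1}{48719}\right) = - \frac{21151}{139} - \frac{404}{48719} = - \frac{1030511725}{6771941}$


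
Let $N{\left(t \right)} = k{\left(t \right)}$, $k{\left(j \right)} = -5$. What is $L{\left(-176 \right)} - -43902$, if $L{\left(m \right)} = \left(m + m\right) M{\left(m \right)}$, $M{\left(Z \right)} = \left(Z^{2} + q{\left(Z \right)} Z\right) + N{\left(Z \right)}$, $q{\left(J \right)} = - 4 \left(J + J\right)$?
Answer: $76370526$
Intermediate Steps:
$N{\left(t \right)} = -5$
$q{\left(J \right)} = - 8 J$ ($q{\left(J \right)} = - 4 \cdot 2 J = - 8 J$)
$M{\left(Z \right)} = -5 - 7 Z^{2}$ ($M{\left(Z \right)} = \left(Z^{2} + - 8 Z Z\right) - 5 = \left(Z^{2} - 8 Z^{2}\right) - 5 = - 7 Z^{2} - 5 = -5 - 7 Z^{2}$)
$L{\left(m \right)} = 2 m \left(-5 - 7 m^{2}\right)$ ($L{\left(m \right)} = \left(m + m\right) \left(-5 - 7 m^{2}\right) = 2 m \left(-5 - 7 m^{2}\right)$)
$L{\left(-176 \right)} - -43902 = \left(- 14 \left(-176\right)^{3} - -1760\right) - -43902 = \left(\left(-14\right) \left(-5451776\right) + 1760\right) + 43902 = \left(76324864 + 1760\right) + 43902 = 76326624 + 43902 = 76370526$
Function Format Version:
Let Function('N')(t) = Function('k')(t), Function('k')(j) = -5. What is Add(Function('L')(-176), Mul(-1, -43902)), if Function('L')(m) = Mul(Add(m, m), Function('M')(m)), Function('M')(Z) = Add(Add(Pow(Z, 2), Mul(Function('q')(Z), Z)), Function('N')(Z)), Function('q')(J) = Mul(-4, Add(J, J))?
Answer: 76370526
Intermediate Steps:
Function('N')(t) = -5
Function('q')(J) = Mul(-8, J) (Function('q')(J) = Mul(-4, Mul(2, J)) = Mul(-8, J))
Function('M')(Z) = Add(-5, Mul(-7, Pow(Z, 2))) (Function('M')(Z) = Add(Add(Pow(Z, 2), Mul(Mul(-8, Z), Z)), -5) = Add(Add(Pow(Z, 2), Mul(-8, Pow(Z, 2))), -5) = Add(Mul(-7, Pow(Z, 2)), -5) = Add(-5, Mul(-7, Pow(Z, 2))))
Function('L')(m) = Mul(2, m, Add(-5, Mul(-7, Pow(m, 2)))) (Function('L')(m) = Mul(Add(m, m), Add(-5, Mul(-7, Pow(m, 2)))) = Mul(Mul(2, m), Add(-5, Mul(-7, Pow(m, 2)))) = Mul(2, m, Add(-5, Mul(-7, Pow(m, 2)))))
Add(Function('L')(-176), Mul(-1, -43902)) = Add(Add(Mul(-14, Pow(-176, 3)), Mul(-10, -176)), Mul(-1, -43902)) = Add(Add(Mul(-14, -5451776), 1760), 43902) = Add(Add(76324864, 1760), 43902) = Add(76326624, 43902) = 76370526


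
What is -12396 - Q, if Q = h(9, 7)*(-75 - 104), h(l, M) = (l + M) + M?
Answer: -8279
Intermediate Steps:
h(l, M) = l + 2*M (h(l, M) = (M + l) + M = l + 2*M)
Q = -4117 (Q = (9 + 2*7)*(-75 - 104) = (9 + 14)*(-179) = 23*(-179) = -4117)
-12396 - Q = -12396 - 1*(-4117) = -12396 + 4117 = -8279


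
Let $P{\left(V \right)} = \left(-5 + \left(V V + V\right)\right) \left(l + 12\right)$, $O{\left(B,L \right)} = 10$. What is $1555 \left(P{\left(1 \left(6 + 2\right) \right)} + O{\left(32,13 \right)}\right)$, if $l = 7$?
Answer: $1995065$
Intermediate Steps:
$P{\left(V \right)} = -95 + 19 V + 19 V^{2}$ ($P{\left(V \right)} = \left(-5 + \left(V V + V\right)\right) \left(7 + 12\right) = \left(-5 + \left(V^{2} + V\right)\right) 19 = \left(-5 + \left(V + V^{2}\right)\right) 19 = \left(-5 + V + V^{2}\right) 19 = -95 + 19 V + 19 V^{2}$)
$1555 \left(P{\left(1 \left(6 + 2\right) \right)} + O{\left(32,13 \right)}\right) = 1555 \left(\left(-95 + 19 \cdot 1 \left(6 + 2\right) + 19 \left(1 \left(6 + 2\right)\right)^{2}\right) + 10\right) = 1555 \left(\left(-95 + 19 \cdot 1 \cdot 8 + 19 \left(1 \cdot 8\right)^{2}\right) + 10\right) = 1555 \left(\left(-95 + 19 \cdot 8 + 19 \cdot 8^{2}\right) + 10\right) = 1555 \left(\left(-95 + 152 + 19 \cdot 64\right) + 10\right) = 1555 \left(\left(-95 + 152 + 1216\right) + 10\right) = 1555 \left(1273 + 10\right) = 1555 \cdot 1283 = 1995065$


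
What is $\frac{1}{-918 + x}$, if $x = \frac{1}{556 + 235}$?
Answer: $- \frac{791}{726137} \approx -0.0010893$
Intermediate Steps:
$x = \frac{1}{791} \approx 0.0012642$
$\frac{1}{-918 + x} = \frac{1}{-918 + \frac{1}{791}} = \frac{1}{- \frac{726137}{791}} = - \frac{791}{726137}$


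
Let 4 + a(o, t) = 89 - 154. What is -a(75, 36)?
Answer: 69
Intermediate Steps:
a(o, t) = -69 (a(o, t) = -4 + (89 - 154) = -4 - 65 = -69)
-a(75, 36) = -1*(-69) = 69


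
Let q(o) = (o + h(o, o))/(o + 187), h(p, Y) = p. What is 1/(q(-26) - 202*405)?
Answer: -161/13171462 ≈ -1.2223e-5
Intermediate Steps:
q(o) = 2*o/(187 + o) (q(o) = (o + o)/(o + 187) = (2*o)/(187 + o) = 2*o/(187 + o))
1/(q(-26) - 202*405) = 1/(2*(-26)/(187 - 26) - 202*405) = 1/(2*(-26)/161 - 81810) = 1/(2*(-26)*(1/161) - 81810) = 1/(-52/161 - 81810) = 1/(-13171462/161) = -161/13171462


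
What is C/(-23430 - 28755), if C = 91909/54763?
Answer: -91909/2857807155 ≈ -3.2161e-5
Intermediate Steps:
C = 91909/54763 (C = 91909*(1/54763) = 91909/54763 ≈ 1.6783)
C/(-23430 - 28755) = 91909/(54763*(-23430 - 28755)) = (91909/54763)/(-52185) = (91909/54763)*(-1/52185) = -91909/2857807155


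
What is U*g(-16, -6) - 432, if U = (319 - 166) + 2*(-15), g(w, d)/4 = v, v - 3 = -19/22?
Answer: 6810/11 ≈ 619.09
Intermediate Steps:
v = 47/22 (v = 3 - 19/22 = 47/22 ≈ 2.1364)
g(w, d) = 94/11 (g(w, d) = 4*(47/22) = 94/11)
U = 123 (U = 153 - 30 = 123)
U*g(-16, -6) - 432 = 123*(94/11) - 432 = 11562/11 - 432 = 6810/11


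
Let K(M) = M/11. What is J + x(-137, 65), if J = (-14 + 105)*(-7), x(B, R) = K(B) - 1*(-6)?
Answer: -7078/11 ≈ -643.45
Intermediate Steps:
K(M) = M/11 (K(M) = M*(1/11) = M/11)
x(B, R) = 6 + B/11 (x(B, R) = B/11 - 1*(-6) = B/11 + 6 = 6 + B/11)
J = -637 (J = 91*(-7) = -637)
J + x(-137, 65) = -637 + (6 + (1/11)*(-137)) = -637 + (6 - 137/11) = -637 - 71/11 = -7078/11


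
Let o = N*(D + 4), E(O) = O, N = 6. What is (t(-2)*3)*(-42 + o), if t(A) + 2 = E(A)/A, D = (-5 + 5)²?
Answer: 54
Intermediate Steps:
D = 0 (D = 0² = 0)
t(A) = -1 (t(A) = -2 + A/A = -2 + 1 = -1)
o = 24 (o = 6*(0 + 4) = 6*4 = 24)
(t(-2)*3)*(-42 + o) = (-1*3)*(-42 + 24) = -3*(-18) = 54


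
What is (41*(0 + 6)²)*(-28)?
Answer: -41328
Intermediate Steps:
(41*(0 + 6)²)*(-28) = (41*6²)*(-28) = (41*36)*(-28) = 1476*(-28) = -41328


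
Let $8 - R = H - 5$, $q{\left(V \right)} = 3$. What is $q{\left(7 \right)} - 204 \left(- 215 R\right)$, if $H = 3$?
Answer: $438603$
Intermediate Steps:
$R = 10$ ($R = 8 - \left(3 - 5\right) = 8 - -2 = 8 + 2 = 10$)
$q{\left(7 \right)} - 204 \left(- 215 R\right) = 3 - 204 \left(\left(-215\right) 10\right) = 3 - -438600 = 3 + 438600 = 438603$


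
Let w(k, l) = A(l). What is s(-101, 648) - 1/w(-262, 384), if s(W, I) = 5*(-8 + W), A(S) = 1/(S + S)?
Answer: -1313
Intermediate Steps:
A(S) = 1/(2*S)
w(k, l) = 1/(2*l)
s(W, I) = -40 + 5*W
s(-101, 648) - 1/w(-262, 384) = (-40 + 5*(-101)) - 1/((½)/384) = (-40 - 505) - 1/((½)*(1/384)) = -545 - 1/1/768 = -545 - 1*768 = -545 - 768 = -1313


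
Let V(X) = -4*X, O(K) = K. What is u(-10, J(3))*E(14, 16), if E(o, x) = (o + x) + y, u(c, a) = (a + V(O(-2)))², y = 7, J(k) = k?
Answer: 4477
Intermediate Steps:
u(c, a) = (8 + a)² (u(c, a) = (a - 4*(-2))² = (a + 8)² = (8 + a)²)
E(o, x) = 7 + o + x (E(o, x) = (o + x) + 7 = 7 + o + x)
u(-10, J(3))*E(14, 16) = (8 + 3)²*(7 + 14 + 16) = 11²*37 = 121*37 = 4477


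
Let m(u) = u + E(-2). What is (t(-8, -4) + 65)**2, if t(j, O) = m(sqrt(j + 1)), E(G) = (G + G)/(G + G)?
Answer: (66 + I*sqrt(7))**2 ≈ 4349.0 + 349.24*I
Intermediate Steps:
E(G) = 1 (E(G) = (2*G)/((2*G)) = (2*G)*(1/(2*G)) = 1)
m(u) = 1 + u (m(u) = u + 1 = 1 + u)
t(j, O) = 1 + sqrt(1 + j) (t(j, O) = 1 + sqrt(j + 1) = 1 + sqrt(1 + j))
(t(-8, -4) + 65)**2 = ((1 + sqrt(1 - 8)) + 65)**2 = ((1 + sqrt(-7)) + 65)**2 = ((1 + I*sqrt(7)) + 65)**2 = (66 + I*sqrt(7))**2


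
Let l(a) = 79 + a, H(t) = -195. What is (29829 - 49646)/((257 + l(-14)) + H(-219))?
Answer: -19817/127 ≈ -156.04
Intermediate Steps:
(29829 - 49646)/((257 + l(-14)) + H(-219)) = (29829 - 49646)/((257 + (79 - 14)) - 195) = -19817/((257 + 65) - 195) = -19817/(322 - 195) = -19817/127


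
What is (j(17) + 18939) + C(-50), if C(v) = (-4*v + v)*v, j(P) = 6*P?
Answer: 11541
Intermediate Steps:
C(v) = -3*v² (C(v) = (-3*v)*v = -3*v²)
(j(17) + 18939) + C(-50) = (6*17 + 18939) - 3*(-50)² = (102 + 18939) - 3*2500 = 19041 - 7500 = 11541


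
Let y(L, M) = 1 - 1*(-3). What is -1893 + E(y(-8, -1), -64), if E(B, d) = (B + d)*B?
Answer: -2133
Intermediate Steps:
y(L, M) = 4 (y(L, M) = 1 + 3 = 4)
E(B, d) = B*(B + d)
-1893 + E(y(-8, -1), -64) = -1893 + 4*(4 - 64) = -1893 + 4*(-60) = -1893 - 240 = -2133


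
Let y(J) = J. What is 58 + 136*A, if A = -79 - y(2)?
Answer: -10958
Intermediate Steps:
A = -81 (A = -79 - 1*2 = -79 - 2 = -81)
58 + 136*A = 58 + 136*(-81) = 58 - 11016 = -10958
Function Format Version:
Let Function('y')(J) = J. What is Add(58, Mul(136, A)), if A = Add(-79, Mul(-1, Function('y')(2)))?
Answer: -10958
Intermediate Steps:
A = -81 (A = Add(-79, Mul(-1, 2)) = Add(-79, -2) = -81)
Add(58, Mul(136, A)) = Add(58, Mul(136, -81)) = Add(58, -11016) = -10958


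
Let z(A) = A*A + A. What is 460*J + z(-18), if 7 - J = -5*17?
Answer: 42626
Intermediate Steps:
J = 92 (J = 7 - (-5)*17 = 7 - 1*(-85) = 7 + 85 = 92)
z(A) = A + A² (z(A) = A² + A = A + A²)
460*J + z(-18) = 460*92 - 18*(1 - 18) = 42320 - 18*(-17) = 42320 + 306 = 42626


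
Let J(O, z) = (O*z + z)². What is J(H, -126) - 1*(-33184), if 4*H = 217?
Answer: 193982665/4 ≈ 4.8496e+7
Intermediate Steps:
H = 217/4 (H = (¼)*217 = 217/4 ≈ 54.250)
J(O, z) = (z + O*z)²
J(H, -126) - 1*(-33184) = (-126)²*(1 + 217/4)² - 1*(-33184) = 15876*(221/4)² + 33184 = 15876*(48841/16) + 33184 = 193849929/4 + 33184 = 193982665/4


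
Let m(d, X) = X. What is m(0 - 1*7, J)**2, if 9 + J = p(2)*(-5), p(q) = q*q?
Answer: 841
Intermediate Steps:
p(q) = q**2
J = -29 (J = -9 + 2**2*(-5) = -9 + 4*(-5) = -9 - 20 = -29)
m(0 - 1*7, J)**2 = (-29)**2 = 841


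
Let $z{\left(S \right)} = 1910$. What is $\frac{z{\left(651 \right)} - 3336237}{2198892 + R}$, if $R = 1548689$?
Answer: $- \frac{3334327}{3747581} \approx -0.88973$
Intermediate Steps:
$\frac{z{\left(651 \right)} - 3336237}{2198892 + R} = \frac{1910 - 3336237}{2198892 + 1548689} = - \frac{3334327}{3747581}$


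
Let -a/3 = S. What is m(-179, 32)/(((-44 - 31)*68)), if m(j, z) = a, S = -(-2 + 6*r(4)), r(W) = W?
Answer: -11/850 ≈ -0.012941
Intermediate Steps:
S = -22 (S = -(-2 + 6*4) = -(-2 + 24) = -1*22 = -22)
a = 66 (a = -3*(-22) = 66)
m(j, z) = 66
m(-179, 32)/(((-44 - 31)*68)) = 66/(((-44 - 31)*68)) = 66/((-75*68)) = 66/(-5100) = 66*(-1/5100) = -11/850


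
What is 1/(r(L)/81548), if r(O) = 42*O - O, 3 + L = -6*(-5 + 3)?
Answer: 81548/369 ≈ 221.00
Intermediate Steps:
L = 9 (L = -3 - 6*(-5 + 3) = -3 - 6*(-2) = -3 + 12 = 9)
r(O) = 41*O
1/(r(L)/81548) = 1/((41*9)/81548) = 1/(369*(1/81548)) = 1/(369/81548) = 81548/369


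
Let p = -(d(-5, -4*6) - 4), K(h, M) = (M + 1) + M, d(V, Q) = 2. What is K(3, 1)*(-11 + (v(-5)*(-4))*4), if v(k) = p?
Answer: -129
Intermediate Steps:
K(h, M) = 1 + 2*M (K(h, M) = (1 + M) + M = 1 + 2*M)
p = 2 (p = -(2 - 4) = -1*(-2) = 2)
v(k) = 2
K(3, 1)*(-11 + (v(-5)*(-4))*4) = (1 + 2*1)*(-11 + (2*(-4))*4) = (1 + 2)*(-11 - 8*4) = 3*(-11 - 32) = 3*(-43) = -129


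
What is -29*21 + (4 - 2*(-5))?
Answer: -595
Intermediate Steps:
-29*21 + (4 - 2*(-5)) = -609 + (4 + 10) = -609 + 14 = -595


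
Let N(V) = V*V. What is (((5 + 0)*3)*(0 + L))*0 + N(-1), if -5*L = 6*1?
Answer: 1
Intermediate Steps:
N(V) = V²
L = -6/5 ≈ -1.2000
(((5 + 0)*3)*(0 + L))*0 + N(-1) = (((5 + 0)*3)*(0 - 6/5))*0 + (-1)² = ((5*3)*(-6/5))*0 + 1 = (15*(-6/5))*0 + 1 = -18*0 + 1 = 0 + 1 = 1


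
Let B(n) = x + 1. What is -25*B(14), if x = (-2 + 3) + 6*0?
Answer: -50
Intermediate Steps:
x = 1 (x = 1 + 0 = 1)
B(n) = 2 (B(n) = 1 + 1 = 2)
-25*B(14) = -25*2 = -50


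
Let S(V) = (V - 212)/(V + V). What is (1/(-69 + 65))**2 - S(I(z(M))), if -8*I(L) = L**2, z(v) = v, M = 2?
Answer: -3399/16 ≈ -212.44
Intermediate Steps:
I(L) = -L**2/8
S(V) = (-212 + V)/(2*V) (S(V) = (-212 + V)/((2*V)) = (-212 + V)*(1/(2*V)) = (-212 + V)/(2*V))
(1/(-69 + 65))**2 - S(I(z(M))) = (1/(-69 + 65))**2 - (-212 - 1/8*2**2)/(2*((-1/8*2**2))) = (1/(-4))**2 - (-212 - 1/8*4)/(2*((-1/8*4))) = (-1/4)**2 - (-212 - 1/2)/(2*(-1/2)) = 1/16 - (-2)*(-425)/(2*2) = 1/16 - 1*425/2 = 1/16 - 425/2 = -3399/16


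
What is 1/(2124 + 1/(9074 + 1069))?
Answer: 10143/21543733 ≈ 0.00047081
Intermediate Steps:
1/(2124 + 1/(9074 + 1069)) = 1/(2124 + 1/10143) = 1/(21543733/10143) = 10143/21543733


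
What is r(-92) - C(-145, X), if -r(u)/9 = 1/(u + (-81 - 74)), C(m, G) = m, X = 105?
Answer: 35824/247 ≈ 145.04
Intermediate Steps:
r(u) = -9/(-155 + u) (r(u) = -9/(u + (-81 - 74)) = -9/(u - 155) = -9/(-155 + u))
r(-92) - C(-145, X) = -9/(-155 - 92) - 1*(-145) = -9/(-247) + 145 = -9*(-1/247) + 145 = 9/247 + 145 = 35824/247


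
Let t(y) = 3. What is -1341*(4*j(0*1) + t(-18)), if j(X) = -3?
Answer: 12069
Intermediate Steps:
-1341*(4*j(0*1) + t(-18)) = -1341*(4*(-3) + 3) = -1341*(-12 + 3) = -1341*(-9) = 12069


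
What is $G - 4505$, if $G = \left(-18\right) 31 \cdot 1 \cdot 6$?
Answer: $-7853$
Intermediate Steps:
$G = -3348$ ($G = \left(-558\right) 6 = -3348$)
$G - 4505 = -3348 - 4505 = -7853$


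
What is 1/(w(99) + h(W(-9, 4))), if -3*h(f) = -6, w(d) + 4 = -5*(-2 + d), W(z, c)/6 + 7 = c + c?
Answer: -1/487 ≈ -0.0020534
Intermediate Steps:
W(z, c) = -42 + 12*c (W(z, c) = -42 + 6*(c + c) = -42 + 6*(2*c) = -42 + 12*c)
w(d) = 6 - 5*d (w(d) = -4 - 5*(-2 + d) = -4 + (10 - 5*d) = 6 - 5*d)
h(f) = 2 (h(f) = -1/3*(-6) = 2)
1/(w(99) + h(W(-9, 4))) = 1/((6 - 5*99) + 2) = 1/((6 - 495) + 2) = 1/(-489 + 2) = 1/(-487) = -1/487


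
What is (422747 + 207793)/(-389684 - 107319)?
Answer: -630540/497003 ≈ -1.2687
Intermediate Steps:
(422747 + 207793)/(-389684 - 107319) = 630540/(-497003) = 630540*(-1/497003) = -630540/497003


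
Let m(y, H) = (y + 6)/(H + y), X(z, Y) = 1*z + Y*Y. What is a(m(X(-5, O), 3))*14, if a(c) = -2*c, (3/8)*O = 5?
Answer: -3218/113 ≈ -28.478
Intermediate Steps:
O = 40/3 (O = (8/3)*5 = 40/3 ≈ 13.333)
X(z, Y) = z + Y**2
m(y, H) = (6 + y)/(H + y)
a(m(X(-5, O), 3))*14 = -2*(6 + (-5 + (40/3)**2))/(3 + (-5 + (40/3)**2))*14 = -2*(6 + (-5 + 1600/9))/(3 + (-5 + 1600/9))*14 = -2*(6 + 1555/9)/(3 + 1555/9)*14 = -2*1609/(1582/9*9)*14 = -9*1609/(791*9)*14 = -2*1609/1582*14 = -1609/791*14 = -3218/113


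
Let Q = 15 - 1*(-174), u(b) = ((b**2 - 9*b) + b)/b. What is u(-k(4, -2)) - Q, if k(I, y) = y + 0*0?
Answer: -195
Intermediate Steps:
k(I, y) = y (k(I, y) = y + 0 = y)
u(b) = (b**2 - 8*b)/b
Q = 189 (Q = 15 + 174 = 189)
u(-k(4, -2)) - Q = (-8 - 1*(-2)) - 1*189 = (-8 + 2) - 189 = -6 - 189 = -195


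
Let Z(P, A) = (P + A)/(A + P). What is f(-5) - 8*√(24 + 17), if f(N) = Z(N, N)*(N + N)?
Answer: -10 - 8*√41 ≈ -61.225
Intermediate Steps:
Z(P, A) = 1 (Z(P, A) = (A + P)/(A + P) = 1)
f(N) = 2*N (f(N) = 1*(N + N) = 1*(2*N) = 2*N)
f(-5) - 8*√(24 + 17) = 2*(-5) - 8*√(24 + 17) = -10 - 8*√41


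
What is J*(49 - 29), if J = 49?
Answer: 980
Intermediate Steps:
J*(49 - 29) = 49*(49 - 29) = 49*20 = 980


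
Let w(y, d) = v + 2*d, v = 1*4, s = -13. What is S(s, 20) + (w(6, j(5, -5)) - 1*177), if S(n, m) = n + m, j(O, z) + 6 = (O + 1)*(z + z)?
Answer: -298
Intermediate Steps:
v = 4
j(O, z) = -6 + 2*z*(1 + O) (j(O, z) = -6 + (O + 1)*(z + z) = -6 + (1 + O)*(2*z) = -6 + 2*z*(1 + O))
S(n, m) = m + n
w(y, d) = 4 + 2*d
S(s, 20) + (w(6, j(5, -5)) - 1*177) = (20 - 13) + ((4 + 2*(-6 + 2*(-5) + 2*5*(-5))) - 1*177) = 7 + ((4 + 2*(-6 - 10 - 50)) - 177) = 7 + ((4 + 2*(-66)) - 177) = 7 + ((4 - 132) - 177) = 7 + (-128 - 177) = 7 - 305 = -298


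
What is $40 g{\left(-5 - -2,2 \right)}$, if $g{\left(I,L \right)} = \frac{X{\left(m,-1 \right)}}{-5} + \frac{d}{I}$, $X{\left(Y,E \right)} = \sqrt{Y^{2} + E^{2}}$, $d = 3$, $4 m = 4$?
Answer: $-40 - 8 \sqrt{2} \approx -51.314$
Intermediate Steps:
$m = 1$ ($m = \frac{1}{4} \cdot 4 = 1$)
$X{\left(Y,E \right)} = \sqrt{E^{2} + Y^{2}}$
$g{\left(I,L \right)} = \frac{3}{I} - \frac{\sqrt{2}}{5}$ ($g{\left(I,L \right)} = \frac{\sqrt{\left(-1\right)^{2} + 1^{2}}}{-5} + \frac{3}{I} = \sqrt{1 + 1} \left(- \frac{1}{5}\right) + \frac{3}{I} = \sqrt{2} \left(- \frac{1}{5}\right) + \frac{3}{I} = - \frac{\sqrt{2}}{5} + \frac{3}{I} = \frac{3}{I} - \frac{\sqrt{2}}{5}$)
$40 g{\left(-5 - -2,2 \right)} = 40 \left(\frac{3}{-5 - -2} - \frac{\sqrt{2}}{5}\right) = 40 \left(\frac{3}{-5 + 2} - \frac{\sqrt{2}}{5}\right) = 40 \left(\frac{3}{-3} - \frac{\sqrt{2}}{5}\right) = 40 \left(3 \left(- \frac{1}{3}\right) - \frac{\sqrt{2}}{5}\right) = 40 \left(-1 - \frac{\sqrt{2}}{5}\right) = -40 - 8 \sqrt{2}$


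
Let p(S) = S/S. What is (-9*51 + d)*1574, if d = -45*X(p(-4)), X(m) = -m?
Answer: -651636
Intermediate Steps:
p(S) = 1
d = 45 (d = -(-45) = -45*(-1) = 45)
(-9*51 + d)*1574 = (-9*51 + 45)*1574 = (-459 + 45)*1574 = -414*1574 = -651636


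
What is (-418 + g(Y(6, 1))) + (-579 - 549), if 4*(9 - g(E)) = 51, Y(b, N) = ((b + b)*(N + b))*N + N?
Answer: -6199/4 ≈ -1549.8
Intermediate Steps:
Y(b, N) = N + 2*N*b*(N + b) (Y(b, N) = ((2*b)*(N + b))*N + N = (2*b*(N + b))*N + N = 2*N*b*(N + b) + N = N + 2*N*b*(N + b))
g(E) = -15/4 (g(E) = 9 - 1/4*51 = 9 - 51/4 = -15/4)
(-418 + g(Y(6, 1))) + (-579 - 549) = (-418 - 15/4) + (-579 - 549) = -1687/4 - 1128 = -6199/4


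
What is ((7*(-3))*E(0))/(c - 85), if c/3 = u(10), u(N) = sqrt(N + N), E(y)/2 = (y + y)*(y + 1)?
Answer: 0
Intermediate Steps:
E(y) = 4*y*(1 + y) (E(y) = 2*((y + y)*(y + 1)) = 2*((2*y)*(1 + y)) = 2*(2*y*(1 + y)) = 4*y*(1 + y))
u(N) = sqrt(2)*sqrt(N) (u(N) = sqrt(2*N) = sqrt(2)*sqrt(N))
c = 6*sqrt(5) (c = 3*(sqrt(2)*sqrt(10)) = 3*(2*sqrt(5)) = 6*sqrt(5) ≈ 13.416)
((7*(-3))*E(0))/(c - 85) = ((7*(-3))*(4*0*(1 + 0)))/(6*sqrt(5) - 85) = (-84*0)/(-85 + 6*sqrt(5)) = (-21*0)/(-85 + 6*sqrt(5)) = 0/(-85 + 6*sqrt(5)) = 0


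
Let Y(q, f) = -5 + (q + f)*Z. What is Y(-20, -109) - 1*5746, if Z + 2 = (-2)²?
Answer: -6009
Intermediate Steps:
Z = 2 (Z = -2 + (-2)² = -2 + 4 = 2)
Y(q, f) = -5 + 2*f + 2*q (Y(q, f) = -5 + (q + f)*2 = -5 + (f + q)*2 = -5 + (2*f + 2*q) = -5 + 2*f + 2*q)
Y(-20, -109) - 1*5746 = (-5 + 2*(-109) + 2*(-20)) - 1*5746 = (-5 - 218 - 40) - 5746 = -263 - 5746 = -6009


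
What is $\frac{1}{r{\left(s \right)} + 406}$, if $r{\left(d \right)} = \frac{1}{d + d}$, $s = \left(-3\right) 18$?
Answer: $\frac{108}{43847} \approx 0.0024631$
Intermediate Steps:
$s = -54$
$r{\left(d \right)} = \frac{1}{2 d}$
$\frac{1}{r{\left(s \right)} + 406} = \frac{1}{\frac{1}{2 \left(-54\right)} + 406} = \frac{1}{\frac{1}{2} \left(- \frac{1}{54}\right) + 406} = \frac{1}{- \frac{1}{108} + 406} = \frac{1}{\frac{43847}{108}} = \frac{108}{43847}$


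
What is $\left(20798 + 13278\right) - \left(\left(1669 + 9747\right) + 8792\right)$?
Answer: $13868$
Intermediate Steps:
$\left(20798 + 13278\right) - \left(\left(1669 + 9747\right) + 8792\right) = 34076 - \left(11416 + 8792\right) = 34076 - 20208 = 13868$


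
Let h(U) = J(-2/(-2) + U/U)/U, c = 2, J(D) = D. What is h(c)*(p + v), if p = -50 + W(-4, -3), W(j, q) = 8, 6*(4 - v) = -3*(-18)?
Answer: -47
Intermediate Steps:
v = -5 (v = 4 - (-1)*(-18)/2 = 4 - 1/6*54 = 4 - 9 = -5)
h(U) = 2/U (h(U) = (-2/(-2) + U/U)/U = (-2*(-1/2) + 1)/U = (1 + 1)/U = 2/U)
p = -42 (p = -50 + 8 = -42)
h(c)*(p + v) = (2/2)*(-42 - 5) = (2*(1/2))*(-47) = 1*(-47) = -47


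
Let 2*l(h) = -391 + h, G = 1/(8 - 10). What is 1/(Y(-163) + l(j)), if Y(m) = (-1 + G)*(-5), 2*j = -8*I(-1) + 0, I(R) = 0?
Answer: -1/188 ≈ -0.0053191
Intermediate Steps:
G = -1/2 (G = 1/(-2) = -1/2 ≈ -0.50000)
j = 0 (j = (-8*0 + 0)/2 = (0 + 0)/2 = (1/2)*0 = 0)
l(h) = -391/2 + h/2 (l(h) = (-391 + h)/2 = -391/2 + h/2)
Y(m) = 15/2 (Y(m) = (-1 - 1/2)*(-5) = -3/2*(-5) = 15/2)
1/(Y(-163) + l(j)) = 1/(15/2 + (-391/2 + (1/2)*0)) = 1/(15/2 + (-391/2 + 0)) = 1/(15/2 - 391/2) = 1/(-188) = -1/188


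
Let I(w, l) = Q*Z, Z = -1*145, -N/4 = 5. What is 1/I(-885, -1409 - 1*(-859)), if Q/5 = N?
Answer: 1/14500 ≈ 6.8965e-5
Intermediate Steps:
N = -20 (N = -4*5 = -20)
Q = -100 (Q = 5*(-20) = -100)
Z = -145
I(w, l) = 14500 (I(w, l) = -100*(-145) = 14500)
1/I(-885, -1409 - 1*(-859)) = 1/14500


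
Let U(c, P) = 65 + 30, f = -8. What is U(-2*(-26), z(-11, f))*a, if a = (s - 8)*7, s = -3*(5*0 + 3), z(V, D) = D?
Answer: -11305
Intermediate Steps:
s = -9 (s = -3*(0 + 3) = -3*3 = -9)
U(c, P) = 95
a = -119 (a = (-9 - 8)*7 = -17*7 = -119)
U(-2*(-26), z(-11, f))*a = 95*(-119) = -11305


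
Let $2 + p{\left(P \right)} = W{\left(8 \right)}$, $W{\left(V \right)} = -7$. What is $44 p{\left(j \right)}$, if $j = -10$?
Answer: $-396$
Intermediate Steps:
$p{\left(P \right)} = -9$ ($p{\left(P \right)} = -2 - 7 = -9$)
$44 p{\left(j \right)} = 44 \left(-9\right) = -396$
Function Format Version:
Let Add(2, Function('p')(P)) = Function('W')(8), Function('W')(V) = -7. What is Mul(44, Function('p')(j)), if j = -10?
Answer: -396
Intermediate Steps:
Function('p')(P) = -9 (Function('p')(P) = Add(-2, -7) = -9)
Mul(44, Function('p')(j)) = Mul(44, -9) = -396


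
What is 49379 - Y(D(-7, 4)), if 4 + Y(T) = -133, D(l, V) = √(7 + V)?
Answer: 49516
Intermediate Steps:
Y(T) = -137 (Y(T) = -4 - 133 = -137)
49379 - Y(D(-7, 4)) = 49379 - 1*(-137) = 49379 + 137 = 49516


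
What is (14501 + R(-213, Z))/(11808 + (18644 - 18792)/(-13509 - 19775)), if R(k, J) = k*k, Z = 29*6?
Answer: 99635654/19650881 ≈ 5.0703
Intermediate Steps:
Z = 174
R(k, J) = k**2
(14501 + R(-213, Z))/(11808 + (18644 - 18792)/(-13509 - 19775)) = (14501 + (-213)**2)/(11808 + (18644 - 18792)/(-13509 - 19775)) = (14501 + 45369)/(11808 - 148/(-33284)) = 59870/(11808 - 148*(-1/33284)) = 59870/(11808 + 37/8321) = 59870/(98254405/8321) = 59870*(8321/98254405) = 99635654/19650881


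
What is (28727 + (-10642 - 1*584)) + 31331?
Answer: 48832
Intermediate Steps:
(28727 + (-10642 - 1*584)) + 31331 = (28727 + (-10642 - 584)) + 31331 = (28727 - 11226) + 31331 = 17501 + 31331 = 48832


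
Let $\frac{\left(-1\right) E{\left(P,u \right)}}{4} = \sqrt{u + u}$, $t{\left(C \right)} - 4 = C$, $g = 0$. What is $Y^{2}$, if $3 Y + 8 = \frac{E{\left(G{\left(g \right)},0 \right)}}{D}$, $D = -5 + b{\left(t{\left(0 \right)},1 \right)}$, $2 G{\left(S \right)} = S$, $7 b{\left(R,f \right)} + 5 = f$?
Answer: $\frac{64}{9} \approx 7.1111$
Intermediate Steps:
$t{\left(C \right)} = 4 + C$
$b{\left(R,f \right)} = - \frac{5}{7} + \frac{f}{7}$
$G{\left(S \right)} = \frac{S}{2}$
$E{\left(P,u \right)} = - 4 \sqrt{2} \sqrt{u}$ ($E{\left(P,u \right)} = - 4 \sqrt{u + u} = - 4 \sqrt{2 u} = - 4 \sqrt{2} \sqrt{u}$)
$D = - \frac{39}{7}$ ($D = -5 + \left(- \frac{5}{7} + \frac{1}{7} \cdot 1\right) = -5 + \left(- \frac{5}{7} + \frac{1}{7}\right) = -5 - \frac{4}{7} = - \frac{39}{7} \approx -5.5714$)
$Y = - \frac{8}{3}$ ($Y = - \frac{8}{3} + \frac{- 4 \sqrt{2} \sqrt{0} \frac{1}{- \frac{39}{7}}}{3} = - \frac{8}{3} + \frac{\left(-4\right) \sqrt{2} \cdot 0 \left(- \frac{7}{39}\right)}{3} = - \frac{8}{3} + \frac{0 \left(- \frac{7}{39}\right)}{3} = - \frac{8}{3} + \frac{1}{3} \cdot 0 = - \frac{8}{3} + 0 = - \frac{8}{3} \approx -2.6667$)
$Y^{2} = \left(- \frac{8}{3}\right)^{2} = \frac{64}{9}$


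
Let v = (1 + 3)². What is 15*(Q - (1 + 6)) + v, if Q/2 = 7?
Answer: 121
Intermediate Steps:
v = 16 (v = 4² = 16)
Q = 14 (Q = 2*7 = 14)
15*(Q - (1 + 6)) + v = 15*(14 - (1 + 6)) + 16 = 15*(14 - 1*7) + 16 = 15*(14 - 7) + 16 = 15*7 + 16 = 105 + 16 = 121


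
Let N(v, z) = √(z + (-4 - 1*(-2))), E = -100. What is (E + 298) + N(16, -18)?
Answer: 198 + 2*I*√5 ≈ 198.0 + 4.4721*I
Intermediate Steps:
N(v, z) = √(-2 + z) (N(v, z) = √(z + (-4 + 2)) = √(z - 2) = √(-2 + z))
(E + 298) + N(16, -18) = (-100 + 298) + √(-2 - 18) = 198 + √(-20) = 198 + 2*I*√5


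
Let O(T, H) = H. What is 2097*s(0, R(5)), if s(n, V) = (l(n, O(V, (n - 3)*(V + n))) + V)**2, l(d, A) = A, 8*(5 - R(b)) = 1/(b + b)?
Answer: 333844497/1600 ≈ 2.0865e+5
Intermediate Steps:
R(b) = 5 - 1/(16*b) (R(b) = 5 - 1/(8*(b + b)) = 5 - 1/(2*b)/8 = 5 - 1/(16*b))
s(n, V) = (V + (-3 + n)*(V + n))**2 (s(n, V) = ((n - 3)*(V + n) + V)**2 = ((-3 + n)*(V + n) + V)**2 = (V + (-3 + n)*(V + n))**2)
2097*s(0, R(5)) = 2097*(0**2 - 3*0 - 2*(5 - 1/16/5) + (5 - 1/16/5)*0)**2 = 2097*(0 + 0 - 2*(5 - 1/16*1/5) + (5 - 1/16*1/5)*0)**2 = 2097*(0 + 0 - 2*(5 - 1/80) + (5 - 1/80)*0)**2 = 2097*(0 + 0 - 2*399/80 + (399/80)*0)**2 = 2097*(0 + 0 - 399/40 + 0)**2 = 2097*(-399/40)**2 = 2097*(159201/1600) = 333844497/1600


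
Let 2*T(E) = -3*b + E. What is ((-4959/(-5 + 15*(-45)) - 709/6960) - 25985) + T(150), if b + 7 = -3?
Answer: -3063045587/118320 ≈ -25888.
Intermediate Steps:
b = -10 (b = -7 - 3 = -10)
T(E) = 15 + E/2 (T(E) = (-3*(-10) + E)/2 = (30 + E)/2 = 15 + E/2)
((-4959/(-5 + 15*(-45)) - 709/6960) - 25985) + T(150) = ((-4959/(-5 + 15*(-45)) - 709/6960) - 25985) + (15 + (½)*150) = ((-4959/(-5 - 675) - 709*1/6960) - 25985) + (15 + 75) = ((-4959/(-680) - 709/6960) - 25985) + 90 = ((-4959*(-1/680) - 709/6960) - 25985) + 90 = ((4959/680 - 709/6960) - 25985) + 90 = (850813/118320 - 25985) + 90 = -3073694387/118320 + 90 = -3063045587/118320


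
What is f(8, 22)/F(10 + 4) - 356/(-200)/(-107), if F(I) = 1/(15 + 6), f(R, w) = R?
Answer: 898711/5350 ≈ 167.98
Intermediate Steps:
F(I) = 1/21
f(8, 22)/F(10 + 4) - 356/(-200)/(-107) = 8/(1/21) - 356/(-200)/(-107) = 8*21 - 356*(-1/200)*(-1/107) = 168 + (89/50)*(-1/107) = 168 - 89/5350 = 898711/5350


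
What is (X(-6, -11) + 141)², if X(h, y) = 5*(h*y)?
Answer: 221841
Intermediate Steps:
X(h, y) = 5*h*y
(X(-6, -11) + 141)² = (5*(-6)*(-11) + 141)² = (330 + 141)² = 471² = 221841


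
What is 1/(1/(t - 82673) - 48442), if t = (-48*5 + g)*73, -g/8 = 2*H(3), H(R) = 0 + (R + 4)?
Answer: -108369/5249611099 ≈ -2.0643e-5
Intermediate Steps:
H(R) = 4 + R (H(R) = 0 + (4 + R) = 4 + R)
g = -112 (g = -16*(4 + 3) = -16*7 = -8*14 = -112)
t = -25696 (t = (-48*5 - 112)*73 = (-240 - 112)*73 = -352*73 = -25696)
1/(1/(t - 82673) - 48442) = 1/(1/(-25696 - 82673) - 48442) = 1/(1/(-108369) - 48442) = 1/(-1/108369 - 48442) = 1/(-5249611099/108369) = -108369/5249611099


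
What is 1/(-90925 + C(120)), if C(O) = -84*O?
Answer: -1/101005 ≈ -9.9005e-6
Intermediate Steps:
1/(-90925 + C(120)) = 1/(-90925 - 84*120) = 1/(-90925 - 10080) = 1/(-101005) = -1/101005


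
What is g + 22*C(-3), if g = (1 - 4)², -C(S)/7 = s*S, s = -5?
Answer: -2301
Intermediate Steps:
C(S) = 35*S (C(S) = -(-35)*S = 35*S)
g = 9 (g = (-3)² = 9)
g + 22*C(-3) = 9 + 22*(35*(-3)) = 9 + 22*(-105) = 9 - 2310 = -2301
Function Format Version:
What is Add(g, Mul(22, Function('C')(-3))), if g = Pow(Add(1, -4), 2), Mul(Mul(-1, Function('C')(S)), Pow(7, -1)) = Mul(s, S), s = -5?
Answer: -2301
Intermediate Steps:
Function('C')(S) = Mul(35, S) (Function('C')(S) = Mul(-7, Mul(-5, S)) = Mul(35, S))
g = 9 (g = Pow(-3, 2) = 9)
Add(g, Mul(22, Function('C')(-3))) = Add(9, Mul(22, Mul(35, -3))) = Add(9, Mul(22, -105)) = Add(9, -2310) = -2301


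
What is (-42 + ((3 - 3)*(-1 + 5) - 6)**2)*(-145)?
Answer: 870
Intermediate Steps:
(-42 + ((3 - 3)*(-1 + 5) - 6)**2)*(-145) = (-42 + (0*4 - 6)**2)*(-145) = (-42 + (0 - 6)**2)*(-145) = (-42 + (-6)**2)*(-145) = (-42 + 36)*(-145) = -6*(-145) = 870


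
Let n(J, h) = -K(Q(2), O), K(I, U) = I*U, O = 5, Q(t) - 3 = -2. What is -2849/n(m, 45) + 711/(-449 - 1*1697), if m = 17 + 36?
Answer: 6110399/10730 ≈ 569.47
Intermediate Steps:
Q(t) = 1 (Q(t) = 3 - 2 = 1)
m = 53
n(J, h) = -5
-2849/n(m, 45) + 711/(-449 - 1*1697) = -2849/(-5) + 711/(-449 - 1*1697) = -2849*(-⅕) + 711/(-449 - 1697) = 2849/5 + 711/(-2146) = 2849/5 + 711*(-1/2146) = 2849/5 - 711/2146 = 6110399/10730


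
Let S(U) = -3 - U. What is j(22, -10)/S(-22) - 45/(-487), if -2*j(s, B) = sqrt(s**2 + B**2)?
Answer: 45/487 - sqrt(146)/19 ≈ -0.54355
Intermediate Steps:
j(s, B) = -sqrt(B**2 + s**2)/2 (j(s, B) = -sqrt(s**2 + B**2)/2 = -sqrt(B**2 + s**2)/2)
j(22, -10)/S(-22) - 45/(-487) = (-sqrt((-10)**2 + 22**2)/2)/(-3 - 1*(-22)) - 45/(-487) = (-sqrt(100 + 484)/2)/(-3 + 22) - 45*(-1/487) = -sqrt(146)/19 + 45/487 = 45/487 - sqrt(146)/19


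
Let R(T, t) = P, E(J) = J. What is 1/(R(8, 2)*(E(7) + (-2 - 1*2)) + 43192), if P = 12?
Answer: 1/43228 ≈ 2.3133e-5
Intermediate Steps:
R(T, t) = 12
1/(R(8, 2)*(E(7) + (-2 - 1*2)) + 43192) = 1/(12*(7 + (-2 - 1*2)) + 43192) = 1/(12*(7 + (-2 - 2)) + 43192) = 1/(12*(7 - 4) + 43192) = 1/(12*3 + 43192) = 1/(36 + 43192) = 1/43228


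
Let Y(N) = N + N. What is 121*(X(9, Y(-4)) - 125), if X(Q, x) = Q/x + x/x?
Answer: -121121/8 ≈ -15140.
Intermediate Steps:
Y(N) = 2*N
X(Q, x) = 1 + Q/x (X(Q, x) = Q/x + 1 = 1 + Q/x)
121*(X(9, Y(-4)) - 125) = 121*((9 + 2*(-4))/((2*(-4))) - 125) = 121*((9 - 8)/(-8) - 125) = 121*(-⅛*1 - 125) = 121*(-⅛ - 125) = 121*(-1001/8) = -121121/8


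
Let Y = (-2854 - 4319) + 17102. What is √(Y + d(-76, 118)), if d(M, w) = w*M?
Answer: 31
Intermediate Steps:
d(M, w) = M*w
Y = 9929 (Y = -7173 + 17102 = 9929)
√(Y + d(-76, 118)) = √(9929 - 76*118) = √(9929 - 8968) = √961 = 31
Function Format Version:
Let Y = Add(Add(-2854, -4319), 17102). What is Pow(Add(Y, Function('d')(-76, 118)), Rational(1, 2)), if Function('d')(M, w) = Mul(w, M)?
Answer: 31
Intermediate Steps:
Function('d')(M, w) = Mul(M, w)
Y = 9929 (Y = Add(-7173, 17102) = 9929)
Pow(Add(Y, Function('d')(-76, 118)), Rational(1, 2)) = Pow(Add(9929, Mul(-76, 118)), Rational(1, 2)) = Pow(Add(9929, -8968), Rational(1, 2)) = Pow(961, Rational(1, 2)) = 31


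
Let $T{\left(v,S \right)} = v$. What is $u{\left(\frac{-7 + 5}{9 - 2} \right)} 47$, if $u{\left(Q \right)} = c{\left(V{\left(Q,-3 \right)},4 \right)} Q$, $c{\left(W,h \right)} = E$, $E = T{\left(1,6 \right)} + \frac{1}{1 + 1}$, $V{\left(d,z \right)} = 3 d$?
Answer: $- \frac{141}{7} \approx -20.143$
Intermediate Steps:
$E = \frac{3}{2}$ ($E = 1 + \frac{1}{1 + 1} = 1 + \frac{1}{2} = \frac{3}{2} \approx 1.5$)
$c{\left(W,h \right)} = \frac{3}{2}$
$u{\left(Q \right)} = \frac{3 Q}{2}$
$u{\left(\frac{-7 + 5}{9 - 2} \right)} 47 = \frac{3 \frac{-7 + 5}{9 - 2}}{2} \cdot 47 = \frac{3 \left(- \frac{2}{7}\right)}{2} \cdot 47 = \frac{3 \left(\left(-2\right) \frac{1}{7}\right)}{2} \cdot 47 = \frac{3}{2} \left(- \frac{2}{7}\right) 47 = \left(- \frac{3}{7}\right) 47 = - \frac{141}{7}$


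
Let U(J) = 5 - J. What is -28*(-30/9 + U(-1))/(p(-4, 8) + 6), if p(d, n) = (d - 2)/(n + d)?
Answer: -448/27 ≈ -16.593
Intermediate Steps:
p(d, n) = (-2 + d)/(d + n)
-28*(-30/9 + U(-1))/(p(-4, 8) + 6) = -28*(-30/9 + (5 - 1*(-1)))/((-2 - 4)/(-4 + 8) + 6) = -28*(-30*⅑ + (5 + 1))/(-6/4 + 6) = -28*(-10/3 + 6)/((¼)*(-6) + 6) = -224/(3*(-3/2 + 6)) = -224/(3*9/2) = -224*2/(3*9) = -28*16/27 = -448/27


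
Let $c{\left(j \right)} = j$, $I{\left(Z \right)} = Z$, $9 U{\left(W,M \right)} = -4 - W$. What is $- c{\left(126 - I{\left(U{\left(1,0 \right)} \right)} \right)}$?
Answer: $- \frac{1139}{9} \approx -126.56$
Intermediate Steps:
$U{\left(W,M \right)} = - \frac{4}{9} - \frac{W}{9}$ ($U{\left(W,M \right)} = \frac{-4 - W}{9} = - \frac{4}{9} - \frac{W}{9}$)
$- c{\left(126 - I{\left(U{\left(1,0 \right)} \right)} \right)} = - (126 - \left(- \frac{4}{9} - \frac{1}{9}\right)) = - (126 - - \frac{5}{9}) = - (126 + \frac{5}{9}) = \left(-1\right) \frac{1139}{9} = - \frac{1139}{9}$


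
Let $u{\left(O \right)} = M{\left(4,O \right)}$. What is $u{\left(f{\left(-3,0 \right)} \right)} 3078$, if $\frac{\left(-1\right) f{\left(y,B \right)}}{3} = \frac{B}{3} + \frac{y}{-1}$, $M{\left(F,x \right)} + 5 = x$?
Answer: $-43092$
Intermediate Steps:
$M{\left(F,x \right)} = -5 + x$
$f{\left(y,B \right)} = - B + 3 y$ ($f{\left(y,B \right)} = - 3 \left(\frac{B}{3} + \frac{y}{-1}\right) = - 3 \left(B \frac{1}{3} + y \left(-1\right)\right) = - 3 \left(\frac{B}{3} - y\right) = - 3 \left(- y + \frac{B}{3}\right) = - B + 3 y$)
$u{\left(O \right)} = -5 + O$
$u{\left(f{\left(-3,0 \right)} \right)} 3078 = \left(-5 + \left(\left(-1\right) 0 + 3 \left(-3\right)\right)\right) 3078 = \left(-5 + \left(0 - 9\right)\right) 3078 = \left(-5 - 9\right) 3078 = \left(-14\right) 3078 = -43092$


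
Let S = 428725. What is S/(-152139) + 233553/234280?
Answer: -64909173133/35643124920 ≈ -1.8211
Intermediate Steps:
S/(-152139) + 233553/234280 = 428725/(-152139) + 233553/234280 = 428725*(-1/152139) + 233553*(1/234280) = -428725/152139 + 233553/234280 = -64909173133/35643124920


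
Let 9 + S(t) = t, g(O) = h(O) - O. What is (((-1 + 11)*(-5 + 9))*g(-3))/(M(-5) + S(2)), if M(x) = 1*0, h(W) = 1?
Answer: -160/7 ≈ -22.857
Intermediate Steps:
M(x) = 0
g(O) = 1 - O
S(t) = -9 + t
(((-1 + 11)*(-5 + 9))*g(-3))/(M(-5) + S(2)) = (((-1 + 11)*(-5 + 9))*(1 - 1*(-3)))/(0 + (-9 + 2)) = ((10*4)*(1 + 3))/(0 - 7) = (40*4)/(-7) = 160*(-1/7) = -160/7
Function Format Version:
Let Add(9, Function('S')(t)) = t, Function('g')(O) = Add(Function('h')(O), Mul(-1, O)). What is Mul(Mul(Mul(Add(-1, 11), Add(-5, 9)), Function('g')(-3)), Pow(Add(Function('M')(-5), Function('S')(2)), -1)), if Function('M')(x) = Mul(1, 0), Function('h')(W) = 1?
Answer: Rational(-160, 7) ≈ -22.857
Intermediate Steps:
Function('M')(x) = 0
Function('g')(O) = Add(1, Mul(-1, O))
Function('S')(t) = Add(-9, t)
Mul(Mul(Mul(Add(-1, 11), Add(-5, 9)), Function('g')(-3)), Pow(Add(Function('M')(-5), Function('S')(2)), -1)) = Mul(Mul(Mul(Add(-1, 11), Add(-5, 9)), Add(1, Mul(-1, -3))), Pow(Add(0, Add(-9, 2)), -1)) = Mul(Mul(Mul(10, 4), Add(1, 3)), Pow(Add(0, -7), -1)) = Mul(Mul(40, 4), Pow(-7, -1)) = Mul(160, Rational(-1, 7)) = Rational(-160, 7)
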